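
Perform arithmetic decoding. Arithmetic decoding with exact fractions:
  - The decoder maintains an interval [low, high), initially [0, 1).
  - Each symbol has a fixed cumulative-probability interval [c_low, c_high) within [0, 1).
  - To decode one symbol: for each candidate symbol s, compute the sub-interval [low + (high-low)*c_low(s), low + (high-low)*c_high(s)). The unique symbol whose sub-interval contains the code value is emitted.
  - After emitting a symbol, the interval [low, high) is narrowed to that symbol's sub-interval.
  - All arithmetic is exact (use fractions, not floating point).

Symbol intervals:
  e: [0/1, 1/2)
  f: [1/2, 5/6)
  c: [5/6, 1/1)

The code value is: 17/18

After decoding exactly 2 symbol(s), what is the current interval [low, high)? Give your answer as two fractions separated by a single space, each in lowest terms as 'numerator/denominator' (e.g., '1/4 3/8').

Step 1: interval [0/1, 1/1), width = 1/1 - 0/1 = 1/1
  'e': [0/1 + 1/1*0/1, 0/1 + 1/1*1/2) = [0/1, 1/2)
  'f': [0/1 + 1/1*1/2, 0/1 + 1/1*5/6) = [1/2, 5/6)
  'c': [0/1 + 1/1*5/6, 0/1 + 1/1*1/1) = [5/6, 1/1) <- contains code 17/18
  emit 'c', narrow to [5/6, 1/1)
Step 2: interval [5/6, 1/1), width = 1/1 - 5/6 = 1/6
  'e': [5/6 + 1/6*0/1, 5/6 + 1/6*1/2) = [5/6, 11/12)
  'f': [5/6 + 1/6*1/2, 5/6 + 1/6*5/6) = [11/12, 35/36) <- contains code 17/18
  'c': [5/6 + 1/6*5/6, 5/6 + 1/6*1/1) = [35/36, 1/1)
  emit 'f', narrow to [11/12, 35/36)

Answer: 11/12 35/36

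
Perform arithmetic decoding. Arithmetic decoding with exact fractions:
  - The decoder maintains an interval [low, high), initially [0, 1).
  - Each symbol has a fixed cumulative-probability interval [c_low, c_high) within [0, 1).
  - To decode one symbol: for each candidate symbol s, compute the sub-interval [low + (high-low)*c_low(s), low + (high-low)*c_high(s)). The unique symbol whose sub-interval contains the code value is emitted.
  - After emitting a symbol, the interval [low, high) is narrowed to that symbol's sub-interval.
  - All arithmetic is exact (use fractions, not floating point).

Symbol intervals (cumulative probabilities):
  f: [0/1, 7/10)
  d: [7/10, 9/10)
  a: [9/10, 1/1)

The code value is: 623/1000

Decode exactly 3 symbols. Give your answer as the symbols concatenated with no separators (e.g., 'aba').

Step 1: interval [0/1, 1/1), width = 1/1 - 0/1 = 1/1
  'f': [0/1 + 1/1*0/1, 0/1 + 1/1*7/10) = [0/1, 7/10) <- contains code 623/1000
  'd': [0/1 + 1/1*7/10, 0/1 + 1/1*9/10) = [7/10, 9/10)
  'a': [0/1 + 1/1*9/10, 0/1 + 1/1*1/1) = [9/10, 1/1)
  emit 'f', narrow to [0/1, 7/10)
Step 2: interval [0/1, 7/10), width = 7/10 - 0/1 = 7/10
  'f': [0/1 + 7/10*0/1, 0/1 + 7/10*7/10) = [0/1, 49/100)
  'd': [0/1 + 7/10*7/10, 0/1 + 7/10*9/10) = [49/100, 63/100) <- contains code 623/1000
  'a': [0/1 + 7/10*9/10, 0/1 + 7/10*1/1) = [63/100, 7/10)
  emit 'd', narrow to [49/100, 63/100)
Step 3: interval [49/100, 63/100), width = 63/100 - 49/100 = 7/50
  'f': [49/100 + 7/50*0/1, 49/100 + 7/50*7/10) = [49/100, 147/250)
  'd': [49/100 + 7/50*7/10, 49/100 + 7/50*9/10) = [147/250, 77/125)
  'a': [49/100 + 7/50*9/10, 49/100 + 7/50*1/1) = [77/125, 63/100) <- contains code 623/1000
  emit 'a', narrow to [77/125, 63/100)

Answer: fda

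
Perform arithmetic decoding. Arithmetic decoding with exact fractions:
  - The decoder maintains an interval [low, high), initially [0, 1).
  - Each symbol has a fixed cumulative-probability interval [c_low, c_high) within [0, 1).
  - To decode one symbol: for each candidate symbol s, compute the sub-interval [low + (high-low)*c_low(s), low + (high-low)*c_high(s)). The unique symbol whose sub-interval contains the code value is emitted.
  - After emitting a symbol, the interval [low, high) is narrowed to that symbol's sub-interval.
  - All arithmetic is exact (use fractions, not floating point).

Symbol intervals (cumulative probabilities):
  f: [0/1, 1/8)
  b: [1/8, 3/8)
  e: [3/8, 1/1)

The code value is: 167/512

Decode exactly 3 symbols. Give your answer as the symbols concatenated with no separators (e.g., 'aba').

Answer: bee

Derivation:
Step 1: interval [0/1, 1/1), width = 1/1 - 0/1 = 1/1
  'f': [0/1 + 1/1*0/1, 0/1 + 1/1*1/8) = [0/1, 1/8)
  'b': [0/1 + 1/1*1/8, 0/1 + 1/1*3/8) = [1/8, 3/8) <- contains code 167/512
  'e': [0/1 + 1/1*3/8, 0/1 + 1/1*1/1) = [3/8, 1/1)
  emit 'b', narrow to [1/8, 3/8)
Step 2: interval [1/8, 3/8), width = 3/8 - 1/8 = 1/4
  'f': [1/8 + 1/4*0/1, 1/8 + 1/4*1/8) = [1/8, 5/32)
  'b': [1/8 + 1/4*1/8, 1/8 + 1/4*3/8) = [5/32, 7/32)
  'e': [1/8 + 1/4*3/8, 1/8 + 1/4*1/1) = [7/32, 3/8) <- contains code 167/512
  emit 'e', narrow to [7/32, 3/8)
Step 3: interval [7/32, 3/8), width = 3/8 - 7/32 = 5/32
  'f': [7/32 + 5/32*0/1, 7/32 + 5/32*1/8) = [7/32, 61/256)
  'b': [7/32 + 5/32*1/8, 7/32 + 5/32*3/8) = [61/256, 71/256)
  'e': [7/32 + 5/32*3/8, 7/32 + 5/32*1/1) = [71/256, 3/8) <- contains code 167/512
  emit 'e', narrow to [71/256, 3/8)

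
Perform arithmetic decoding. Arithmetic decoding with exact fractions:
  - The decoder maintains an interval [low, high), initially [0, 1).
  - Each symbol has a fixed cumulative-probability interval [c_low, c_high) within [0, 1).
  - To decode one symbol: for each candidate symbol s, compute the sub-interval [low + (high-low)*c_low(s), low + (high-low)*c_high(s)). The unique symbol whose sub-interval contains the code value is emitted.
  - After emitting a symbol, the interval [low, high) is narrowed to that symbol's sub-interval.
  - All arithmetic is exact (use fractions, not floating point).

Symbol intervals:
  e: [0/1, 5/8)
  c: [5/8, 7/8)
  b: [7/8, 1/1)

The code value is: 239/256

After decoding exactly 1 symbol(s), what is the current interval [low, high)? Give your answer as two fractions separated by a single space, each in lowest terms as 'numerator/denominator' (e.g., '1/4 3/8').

Answer: 7/8 1/1

Derivation:
Step 1: interval [0/1, 1/1), width = 1/1 - 0/1 = 1/1
  'e': [0/1 + 1/1*0/1, 0/1 + 1/1*5/8) = [0/1, 5/8)
  'c': [0/1 + 1/1*5/8, 0/1 + 1/1*7/8) = [5/8, 7/8)
  'b': [0/1 + 1/1*7/8, 0/1 + 1/1*1/1) = [7/8, 1/1) <- contains code 239/256
  emit 'b', narrow to [7/8, 1/1)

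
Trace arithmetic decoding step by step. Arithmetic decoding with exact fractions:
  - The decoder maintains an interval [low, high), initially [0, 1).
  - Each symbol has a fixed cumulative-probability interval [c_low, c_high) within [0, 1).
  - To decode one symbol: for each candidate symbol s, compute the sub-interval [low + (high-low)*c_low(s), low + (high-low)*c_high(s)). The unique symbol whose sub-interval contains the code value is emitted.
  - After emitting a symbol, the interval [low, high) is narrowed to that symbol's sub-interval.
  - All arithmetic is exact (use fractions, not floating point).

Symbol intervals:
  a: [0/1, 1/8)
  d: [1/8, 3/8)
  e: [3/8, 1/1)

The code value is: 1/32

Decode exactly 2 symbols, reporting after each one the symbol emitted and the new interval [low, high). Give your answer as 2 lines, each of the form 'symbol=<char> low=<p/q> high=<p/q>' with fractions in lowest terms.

Answer: symbol=a low=0/1 high=1/8
symbol=d low=1/64 high=3/64

Derivation:
Step 1: interval [0/1, 1/1), width = 1/1 - 0/1 = 1/1
  'a': [0/1 + 1/1*0/1, 0/1 + 1/1*1/8) = [0/1, 1/8) <- contains code 1/32
  'd': [0/1 + 1/1*1/8, 0/1 + 1/1*3/8) = [1/8, 3/8)
  'e': [0/1 + 1/1*3/8, 0/1 + 1/1*1/1) = [3/8, 1/1)
  emit 'a', narrow to [0/1, 1/8)
Step 2: interval [0/1, 1/8), width = 1/8 - 0/1 = 1/8
  'a': [0/1 + 1/8*0/1, 0/1 + 1/8*1/8) = [0/1, 1/64)
  'd': [0/1 + 1/8*1/8, 0/1 + 1/8*3/8) = [1/64, 3/64) <- contains code 1/32
  'e': [0/1 + 1/8*3/8, 0/1 + 1/8*1/1) = [3/64, 1/8)
  emit 'd', narrow to [1/64, 3/64)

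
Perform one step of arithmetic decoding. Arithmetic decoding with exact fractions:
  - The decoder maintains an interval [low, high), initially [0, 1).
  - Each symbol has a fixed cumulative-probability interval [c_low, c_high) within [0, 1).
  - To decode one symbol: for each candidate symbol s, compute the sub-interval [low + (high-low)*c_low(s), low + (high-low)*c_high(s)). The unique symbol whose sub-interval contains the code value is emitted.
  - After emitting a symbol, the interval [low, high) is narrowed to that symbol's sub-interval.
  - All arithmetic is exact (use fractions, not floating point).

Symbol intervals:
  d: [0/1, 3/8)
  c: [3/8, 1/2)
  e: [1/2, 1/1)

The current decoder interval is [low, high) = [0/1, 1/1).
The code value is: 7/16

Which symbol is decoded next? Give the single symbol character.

Interval width = high − low = 1/1 − 0/1 = 1/1
Scaled code = (code − low) / width = (7/16 − 0/1) / 1/1 = 7/16
  d: [0/1, 3/8) 
  c: [3/8, 1/2) ← scaled code falls here ✓
  e: [1/2, 1/1) 

Answer: c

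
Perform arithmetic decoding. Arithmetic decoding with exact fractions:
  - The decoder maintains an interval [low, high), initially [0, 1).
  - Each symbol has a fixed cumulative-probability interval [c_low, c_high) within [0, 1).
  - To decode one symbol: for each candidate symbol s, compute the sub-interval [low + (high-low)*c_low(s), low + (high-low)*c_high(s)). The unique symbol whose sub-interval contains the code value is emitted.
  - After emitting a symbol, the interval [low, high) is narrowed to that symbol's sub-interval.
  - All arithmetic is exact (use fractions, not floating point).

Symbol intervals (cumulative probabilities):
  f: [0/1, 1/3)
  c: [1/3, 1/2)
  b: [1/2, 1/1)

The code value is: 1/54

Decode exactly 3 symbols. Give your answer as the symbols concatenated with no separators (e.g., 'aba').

Answer: fff

Derivation:
Step 1: interval [0/1, 1/1), width = 1/1 - 0/1 = 1/1
  'f': [0/1 + 1/1*0/1, 0/1 + 1/1*1/3) = [0/1, 1/3) <- contains code 1/54
  'c': [0/1 + 1/1*1/3, 0/1 + 1/1*1/2) = [1/3, 1/2)
  'b': [0/1 + 1/1*1/2, 0/1 + 1/1*1/1) = [1/2, 1/1)
  emit 'f', narrow to [0/1, 1/3)
Step 2: interval [0/1, 1/3), width = 1/3 - 0/1 = 1/3
  'f': [0/1 + 1/3*0/1, 0/1 + 1/3*1/3) = [0/1, 1/9) <- contains code 1/54
  'c': [0/1 + 1/3*1/3, 0/1 + 1/3*1/2) = [1/9, 1/6)
  'b': [0/1 + 1/3*1/2, 0/1 + 1/3*1/1) = [1/6, 1/3)
  emit 'f', narrow to [0/1, 1/9)
Step 3: interval [0/1, 1/9), width = 1/9 - 0/1 = 1/9
  'f': [0/1 + 1/9*0/1, 0/1 + 1/9*1/3) = [0/1, 1/27) <- contains code 1/54
  'c': [0/1 + 1/9*1/3, 0/1 + 1/9*1/2) = [1/27, 1/18)
  'b': [0/1 + 1/9*1/2, 0/1 + 1/9*1/1) = [1/18, 1/9)
  emit 'f', narrow to [0/1, 1/27)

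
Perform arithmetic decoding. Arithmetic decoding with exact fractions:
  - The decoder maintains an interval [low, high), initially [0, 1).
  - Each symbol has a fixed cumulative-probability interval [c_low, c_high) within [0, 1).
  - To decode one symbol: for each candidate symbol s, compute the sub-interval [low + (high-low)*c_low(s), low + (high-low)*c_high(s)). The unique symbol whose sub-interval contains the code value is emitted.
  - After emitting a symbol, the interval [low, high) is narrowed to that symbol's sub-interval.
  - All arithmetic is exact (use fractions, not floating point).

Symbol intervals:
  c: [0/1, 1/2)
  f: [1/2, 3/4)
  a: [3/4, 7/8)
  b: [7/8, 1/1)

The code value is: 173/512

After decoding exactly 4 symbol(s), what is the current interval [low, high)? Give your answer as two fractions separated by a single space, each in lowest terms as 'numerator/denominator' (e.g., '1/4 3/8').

Answer: 43/128 87/256

Derivation:
Step 1: interval [0/1, 1/1), width = 1/1 - 0/1 = 1/1
  'c': [0/1 + 1/1*0/1, 0/1 + 1/1*1/2) = [0/1, 1/2) <- contains code 173/512
  'f': [0/1 + 1/1*1/2, 0/1 + 1/1*3/4) = [1/2, 3/4)
  'a': [0/1 + 1/1*3/4, 0/1 + 1/1*7/8) = [3/4, 7/8)
  'b': [0/1 + 1/1*7/8, 0/1 + 1/1*1/1) = [7/8, 1/1)
  emit 'c', narrow to [0/1, 1/2)
Step 2: interval [0/1, 1/2), width = 1/2 - 0/1 = 1/2
  'c': [0/1 + 1/2*0/1, 0/1 + 1/2*1/2) = [0/1, 1/4)
  'f': [0/1 + 1/2*1/2, 0/1 + 1/2*3/4) = [1/4, 3/8) <- contains code 173/512
  'a': [0/1 + 1/2*3/4, 0/1 + 1/2*7/8) = [3/8, 7/16)
  'b': [0/1 + 1/2*7/8, 0/1 + 1/2*1/1) = [7/16, 1/2)
  emit 'f', narrow to [1/4, 3/8)
Step 3: interval [1/4, 3/8), width = 3/8 - 1/4 = 1/8
  'c': [1/4 + 1/8*0/1, 1/4 + 1/8*1/2) = [1/4, 5/16)
  'f': [1/4 + 1/8*1/2, 1/4 + 1/8*3/4) = [5/16, 11/32) <- contains code 173/512
  'a': [1/4 + 1/8*3/4, 1/4 + 1/8*7/8) = [11/32, 23/64)
  'b': [1/4 + 1/8*7/8, 1/4 + 1/8*1/1) = [23/64, 3/8)
  emit 'f', narrow to [5/16, 11/32)
Step 4: interval [5/16, 11/32), width = 11/32 - 5/16 = 1/32
  'c': [5/16 + 1/32*0/1, 5/16 + 1/32*1/2) = [5/16, 21/64)
  'f': [5/16 + 1/32*1/2, 5/16 + 1/32*3/4) = [21/64, 43/128)
  'a': [5/16 + 1/32*3/4, 5/16 + 1/32*7/8) = [43/128, 87/256) <- contains code 173/512
  'b': [5/16 + 1/32*7/8, 5/16 + 1/32*1/1) = [87/256, 11/32)
  emit 'a', narrow to [43/128, 87/256)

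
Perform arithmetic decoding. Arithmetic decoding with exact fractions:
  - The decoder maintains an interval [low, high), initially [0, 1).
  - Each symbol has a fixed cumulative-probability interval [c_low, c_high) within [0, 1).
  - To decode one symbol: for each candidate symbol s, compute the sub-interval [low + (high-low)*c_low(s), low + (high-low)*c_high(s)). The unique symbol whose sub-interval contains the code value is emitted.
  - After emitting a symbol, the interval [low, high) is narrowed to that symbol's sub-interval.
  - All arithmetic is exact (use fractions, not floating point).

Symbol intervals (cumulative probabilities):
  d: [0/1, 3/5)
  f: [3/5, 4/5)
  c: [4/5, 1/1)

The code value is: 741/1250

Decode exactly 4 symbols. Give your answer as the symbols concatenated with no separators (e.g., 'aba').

Step 1: interval [0/1, 1/1), width = 1/1 - 0/1 = 1/1
  'd': [0/1 + 1/1*0/1, 0/1 + 1/1*3/5) = [0/1, 3/5) <- contains code 741/1250
  'f': [0/1 + 1/1*3/5, 0/1 + 1/1*4/5) = [3/5, 4/5)
  'c': [0/1 + 1/1*4/5, 0/1 + 1/1*1/1) = [4/5, 1/1)
  emit 'd', narrow to [0/1, 3/5)
Step 2: interval [0/1, 3/5), width = 3/5 - 0/1 = 3/5
  'd': [0/1 + 3/5*0/1, 0/1 + 3/5*3/5) = [0/1, 9/25)
  'f': [0/1 + 3/5*3/5, 0/1 + 3/5*4/5) = [9/25, 12/25)
  'c': [0/1 + 3/5*4/5, 0/1 + 3/5*1/1) = [12/25, 3/5) <- contains code 741/1250
  emit 'c', narrow to [12/25, 3/5)
Step 3: interval [12/25, 3/5), width = 3/5 - 12/25 = 3/25
  'd': [12/25 + 3/25*0/1, 12/25 + 3/25*3/5) = [12/25, 69/125)
  'f': [12/25 + 3/25*3/5, 12/25 + 3/25*4/5) = [69/125, 72/125)
  'c': [12/25 + 3/25*4/5, 12/25 + 3/25*1/1) = [72/125, 3/5) <- contains code 741/1250
  emit 'c', narrow to [72/125, 3/5)
Step 4: interval [72/125, 3/5), width = 3/5 - 72/125 = 3/125
  'd': [72/125 + 3/125*0/1, 72/125 + 3/125*3/5) = [72/125, 369/625)
  'f': [72/125 + 3/125*3/5, 72/125 + 3/125*4/5) = [369/625, 372/625) <- contains code 741/1250
  'c': [72/125 + 3/125*4/5, 72/125 + 3/125*1/1) = [372/625, 3/5)
  emit 'f', narrow to [369/625, 372/625)

Answer: dccf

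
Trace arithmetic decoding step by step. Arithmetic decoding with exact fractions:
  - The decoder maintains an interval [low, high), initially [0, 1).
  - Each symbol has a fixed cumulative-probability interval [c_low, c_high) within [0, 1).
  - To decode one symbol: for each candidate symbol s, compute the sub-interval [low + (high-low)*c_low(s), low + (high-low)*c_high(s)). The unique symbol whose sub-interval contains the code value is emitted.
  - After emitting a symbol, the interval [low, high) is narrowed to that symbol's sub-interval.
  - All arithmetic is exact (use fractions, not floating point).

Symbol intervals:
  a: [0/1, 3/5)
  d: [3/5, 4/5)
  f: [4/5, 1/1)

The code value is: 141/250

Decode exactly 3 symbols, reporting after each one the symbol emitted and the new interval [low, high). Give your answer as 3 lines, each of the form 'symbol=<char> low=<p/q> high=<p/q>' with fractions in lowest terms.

Step 1: interval [0/1, 1/1), width = 1/1 - 0/1 = 1/1
  'a': [0/1 + 1/1*0/1, 0/1 + 1/1*3/5) = [0/1, 3/5) <- contains code 141/250
  'd': [0/1 + 1/1*3/5, 0/1 + 1/1*4/5) = [3/5, 4/5)
  'f': [0/1 + 1/1*4/5, 0/1 + 1/1*1/1) = [4/5, 1/1)
  emit 'a', narrow to [0/1, 3/5)
Step 2: interval [0/1, 3/5), width = 3/5 - 0/1 = 3/5
  'a': [0/1 + 3/5*0/1, 0/1 + 3/5*3/5) = [0/1, 9/25)
  'd': [0/1 + 3/5*3/5, 0/1 + 3/5*4/5) = [9/25, 12/25)
  'f': [0/1 + 3/5*4/5, 0/1 + 3/5*1/1) = [12/25, 3/5) <- contains code 141/250
  emit 'f', narrow to [12/25, 3/5)
Step 3: interval [12/25, 3/5), width = 3/5 - 12/25 = 3/25
  'a': [12/25 + 3/25*0/1, 12/25 + 3/25*3/5) = [12/25, 69/125)
  'd': [12/25 + 3/25*3/5, 12/25 + 3/25*4/5) = [69/125, 72/125) <- contains code 141/250
  'f': [12/25 + 3/25*4/5, 12/25 + 3/25*1/1) = [72/125, 3/5)
  emit 'd', narrow to [69/125, 72/125)

Answer: symbol=a low=0/1 high=3/5
symbol=f low=12/25 high=3/5
symbol=d low=69/125 high=72/125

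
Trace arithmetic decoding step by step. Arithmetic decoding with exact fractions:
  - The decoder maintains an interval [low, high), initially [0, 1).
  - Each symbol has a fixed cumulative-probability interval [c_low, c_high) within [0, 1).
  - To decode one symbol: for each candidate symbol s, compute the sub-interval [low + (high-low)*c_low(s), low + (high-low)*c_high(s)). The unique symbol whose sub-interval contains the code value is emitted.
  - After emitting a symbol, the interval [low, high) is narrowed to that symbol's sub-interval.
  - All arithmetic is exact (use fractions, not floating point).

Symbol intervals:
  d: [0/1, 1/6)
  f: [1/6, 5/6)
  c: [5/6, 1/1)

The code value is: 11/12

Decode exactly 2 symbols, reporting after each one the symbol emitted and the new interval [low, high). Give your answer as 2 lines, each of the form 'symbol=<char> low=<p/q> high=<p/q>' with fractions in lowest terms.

Step 1: interval [0/1, 1/1), width = 1/1 - 0/1 = 1/1
  'd': [0/1 + 1/1*0/1, 0/1 + 1/1*1/6) = [0/1, 1/6)
  'f': [0/1 + 1/1*1/6, 0/1 + 1/1*5/6) = [1/6, 5/6)
  'c': [0/1 + 1/1*5/6, 0/1 + 1/1*1/1) = [5/6, 1/1) <- contains code 11/12
  emit 'c', narrow to [5/6, 1/1)
Step 2: interval [5/6, 1/1), width = 1/1 - 5/6 = 1/6
  'd': [5/6 + 1/6*0/1, 5/6 + 1/6*1/6) = [5/6, 31/36)
  'f': [5/6 + 1/6*1/6, 5/6 + 1/6*5/6) = [31/36, 35/36) <- contains code 11/12
  'c': [5/6 + 1/6*5/6, 5/6 + 1/6*1/1) = [35/36, 1/1)
  emit 'f', narrow to [31/36, 35/36)

Answer: symbol=c low=5/6 high=1/1
symbol=f low=31/36 high=35/36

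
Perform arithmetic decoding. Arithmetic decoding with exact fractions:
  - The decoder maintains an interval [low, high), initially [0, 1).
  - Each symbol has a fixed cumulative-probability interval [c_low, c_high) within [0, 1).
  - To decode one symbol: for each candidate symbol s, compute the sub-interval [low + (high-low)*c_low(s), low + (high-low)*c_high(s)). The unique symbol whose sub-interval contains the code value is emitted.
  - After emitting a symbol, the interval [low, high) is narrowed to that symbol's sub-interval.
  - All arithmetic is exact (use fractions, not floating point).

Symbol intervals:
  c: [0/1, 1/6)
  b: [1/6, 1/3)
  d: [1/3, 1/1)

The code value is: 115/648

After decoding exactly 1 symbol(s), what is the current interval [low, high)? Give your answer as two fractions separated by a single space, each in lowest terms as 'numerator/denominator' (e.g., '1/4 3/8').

Answer: 1/6 1/3

Derivation:
Step 1: interval [0/1, 1/1), width = 1/1 - 0/1 = 1/1
  'c': [0/1 + 1/1*0/1, 0/1 + 1/1*1/6) = [0/1, 1/6)
  'b': [0/1 + 1/1*1/6, 0/1 + 1/1*1/3) = [1/6, 1/3) <- contains code 115/648
  'd': [0/1 + 1/1*1/3, 0/1 + 1/1*1/1) = [1/3, 1/1)
  emit 'b', narrow to [1/6, 1/3)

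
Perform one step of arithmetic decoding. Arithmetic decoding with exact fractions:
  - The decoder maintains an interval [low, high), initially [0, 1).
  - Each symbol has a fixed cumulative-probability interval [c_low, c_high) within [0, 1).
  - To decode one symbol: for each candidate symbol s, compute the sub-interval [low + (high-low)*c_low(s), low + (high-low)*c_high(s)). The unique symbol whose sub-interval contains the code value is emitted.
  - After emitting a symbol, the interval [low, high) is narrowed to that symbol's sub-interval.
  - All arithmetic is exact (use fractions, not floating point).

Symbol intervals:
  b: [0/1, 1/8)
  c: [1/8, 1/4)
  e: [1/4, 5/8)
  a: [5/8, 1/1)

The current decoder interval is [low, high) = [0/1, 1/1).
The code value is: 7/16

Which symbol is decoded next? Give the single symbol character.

Interval width = high − low = 1/1 − 0/1 = 1/1
Scaled code = (code − low) / width = (7/16 − 0/1) / 1/1 = 7/16
  b: [0/1, 1/8) 
  c: [1/8, 1/4) 
  e: [1/4, 5/8) ← scaled code falls here ✓
  a: [5/8, 1/1) 

Answer: e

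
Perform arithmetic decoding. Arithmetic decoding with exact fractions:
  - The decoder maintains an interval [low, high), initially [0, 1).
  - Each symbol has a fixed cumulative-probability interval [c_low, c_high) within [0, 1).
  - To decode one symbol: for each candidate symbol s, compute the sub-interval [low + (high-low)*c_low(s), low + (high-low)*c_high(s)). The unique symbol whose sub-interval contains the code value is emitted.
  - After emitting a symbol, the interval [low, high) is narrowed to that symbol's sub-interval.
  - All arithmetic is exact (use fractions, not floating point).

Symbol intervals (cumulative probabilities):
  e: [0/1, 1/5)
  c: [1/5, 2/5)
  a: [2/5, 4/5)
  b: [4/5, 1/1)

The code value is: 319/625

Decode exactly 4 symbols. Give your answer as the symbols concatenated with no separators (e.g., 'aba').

Answer: accb

Derivation:
Step 1: interval [0/1, 1/1), width = 1/1 - 0/1 = 1/1
  'e': [0/1 + 1/1*0/1, 0/1 + 1/1*1/5) = [0/1, 1/5)
  'c': [0/1 + 1/1*1/5, 0/1 + 1/1*2/5) = [1/5, 2/5)
  'a': [0/1 + 1/1*2/5, 0/1 + 1/1*4/5) = [2/5, 4/5) <- contains code 319/625
  'b': [0/1 + 1/1*4/5, 0/1 + 1/1*1/1) = [4/5, 1/1)
  emit 'a', narrow to [2/5, 4/5)
Step 2: interval [2/5, 4/5), width = 4/5 - 2/5 = 2/5
  'e': [2/5 + 2/5*0/1, 2/5 + 2/5*1/5) = [2/5, 12/25)
  'c': [2/5 + 2/5*1/5, 2/5 + 2/5*2/5) = [12/25, 14/25) <- contains code 319/625
  'a': [2/5 + 2/5*2/5, 2/5 + 2/5*4/5) = [14/25, 18/25)
  'b': [2/5 + 2/5*4/5, 2/5 + 2/5*1/1) = [18/25, 4/5)
  emit 'c', narrow to [12/25, 14/25)
Step 3: interval [12/25, 14/25), width = 14/25 - 12/25 = 2/25
  'e': [12/25 + 2/25*0/1, 12/25 + 2/25*1/5) = [12/25, 62/125)
  'c': [12/25 + 2/25*1/5, 12/25 + 2/25*2/5) = [62/125, 64/125) <- contains code 319/625
  'a': [12/25 + 2/25*2/5, 12/25 + 2/25*4/5) = [64/125, 68/125)
  'b': [12/25 + 2/25*4/5, 12/25 + 2/25*1/1) = [68/125, 14/25)
  emit 'c', narrow to [62/125, 64/125)
Step 4: interval [62/125, 64/125), width = 64/125 - 62/125 = 2/125
  'e': [62/125 + 2/125*0/1, 62/125 + 2/125*1/5) = [62/125, 312/625)
  'c': [62/125 + 2/125*1/5, 62/125 + 2/125*2/5) = [312/625, 314/625)
  'a': [62/125 + 2/125*2/5, 62/125 + 2/125*4/5) = [314/625, 318/625)
  'b': [62/125 + 2/125*4/5, 62/125 + 2/125*1/1) = [318/625, 64/125) <- contains code 319/625
  emit 'b', narrow to [318/625, 64/125)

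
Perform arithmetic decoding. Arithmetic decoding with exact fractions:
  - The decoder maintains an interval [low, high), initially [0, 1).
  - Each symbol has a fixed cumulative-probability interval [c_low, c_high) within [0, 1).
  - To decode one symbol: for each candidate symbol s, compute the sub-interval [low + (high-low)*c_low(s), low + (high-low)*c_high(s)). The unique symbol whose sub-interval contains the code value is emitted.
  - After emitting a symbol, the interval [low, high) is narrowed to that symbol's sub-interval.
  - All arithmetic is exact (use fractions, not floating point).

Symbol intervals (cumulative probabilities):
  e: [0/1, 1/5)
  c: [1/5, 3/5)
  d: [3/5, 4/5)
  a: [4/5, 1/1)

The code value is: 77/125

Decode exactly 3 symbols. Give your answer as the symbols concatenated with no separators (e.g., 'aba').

Step 1: interval [0/1, 1/1), width = 1/1 - 0/1 = 1/1
  'e': [0/1 + 1/1*0/1, 0/1 + 1/1*1/5) = [0/1, 1/5)
  'c': [0/1 + 1/1*1/5, 0/1 + 1/1*3/5) = [1/5, 3/5)
  'd': [0/1 + 1/1*3/5, 0/1 + 1/1*4/5) = [3/5, 4/5) <- contains code 77/125
  'a': [0/1 + 1/1*4/5, 0/1 + 1/1*1/1) = [4/5, 1/1)
  emit 'd', narrow to [3/5, 4/5)
Step 2: interval [3/5, 4/5), width = 4/5 - 3/5 = 1/5
  'e': [3/5 + 1/5*0/1, 3/5 + 1/5*1/5) = [3/5, 16/25) <- contains code 77/125
  'c': [3/5 + 1/5*1/5, 3/5 + 1/5*3/5) = [16/25, 18/25)
  'd': [3/5 + 1/5*3/5, 3/5 + 1/5*4/5) = [18/25, 19/25)
  'a': [3/5 + 1/5*4/5, 3/5 + 1/5*1/1) = [19/25, 4/5)
  emit 'e', narrow to [3/5, 16/25)
Step 3: interval [3/5, 16/25), width = 16/25 - 3/5 = 1/25
  'e': [3/5 + 1/25*0/1, 3/5 + 1/25*1/5) = [3/5, 76/125)
  'c': [3/5 + 1/25*1/5, 3/5 + 1/25*3/5) = [76/125, 78/125) <- contains code 77/125
  'd': [3/5 + 1/25*3/5, 3/5 + 1/25*4/5) = [78/125, 79/125)
  'a': [3/5 + 1/25*4/5, 3/5 + 1/25*1/1) = [79/125, 16/25)
  emit 'c', narrow to [76/125, 78/125)

Answer: dec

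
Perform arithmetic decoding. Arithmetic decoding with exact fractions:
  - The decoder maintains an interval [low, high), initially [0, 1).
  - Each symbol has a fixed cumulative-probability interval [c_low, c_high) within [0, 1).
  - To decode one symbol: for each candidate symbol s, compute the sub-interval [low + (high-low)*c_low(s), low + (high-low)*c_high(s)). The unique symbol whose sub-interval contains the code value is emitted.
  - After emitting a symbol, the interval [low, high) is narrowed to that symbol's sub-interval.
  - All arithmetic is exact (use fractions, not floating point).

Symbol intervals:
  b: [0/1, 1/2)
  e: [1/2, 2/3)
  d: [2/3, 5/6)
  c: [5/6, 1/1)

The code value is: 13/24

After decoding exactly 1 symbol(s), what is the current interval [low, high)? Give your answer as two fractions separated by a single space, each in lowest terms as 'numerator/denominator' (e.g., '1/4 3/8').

Answer: 1/2 2/3

Derivation:
Step 1: interval [0/1, 1/1), width = 1/1 - 0/1 = 1/1
  'b': [0/1 + 1/1*0/1, 0/1 + 1/1*1/2) = [0/1, 1/2)
  'e': [0/1 + 1/1*1/2, 0/1 + 1/1*2/3) = [1/2, 2/3) <- contains code 13/24
  'd': [0/1 + 1/1*2/3, 0/1 + 1/1*5/6) = [2/3, 5/6)
  'c': [0/1 + 1/1*5/6, 0/1 + 1/1*1/1) = [5/6, 1/1)
  emit 'e', narrow to [1/2, 2/3)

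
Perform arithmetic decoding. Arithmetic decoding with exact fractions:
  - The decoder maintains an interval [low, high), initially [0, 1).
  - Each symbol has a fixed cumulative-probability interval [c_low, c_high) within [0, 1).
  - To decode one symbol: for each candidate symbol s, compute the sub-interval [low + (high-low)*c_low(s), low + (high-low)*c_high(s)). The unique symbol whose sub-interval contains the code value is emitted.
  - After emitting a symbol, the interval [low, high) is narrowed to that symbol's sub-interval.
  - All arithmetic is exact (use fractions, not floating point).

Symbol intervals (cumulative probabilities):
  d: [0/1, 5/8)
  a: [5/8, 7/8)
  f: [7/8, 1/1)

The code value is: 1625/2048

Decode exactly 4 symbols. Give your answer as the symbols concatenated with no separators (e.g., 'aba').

Answer: aadd

Derivation:
Step 1: interval [0/1, 1/1), width = 1/1 - 0/1 = 1/1
  'd': [0/1 + 1/1*0/1, 0/1 + 1/1*5/8) = [0/1, 5/8)
  'a': [0/1 + 1/1*5/8, 0/1 + 1/1*7/8) = [5/8, 7/8) <- contains code 1625/2048
  'f': [0/1 + 1/1*7/8, 0/1 + 1/1*1/1) = [7/8, 1/1)
  emit 'a', narrow to [5/8, 7/8)
Step 2: interval [5/8, 7/8), width = 7/8 - 5/8 = 1/4
  'd': [5/8 + 1/4*0/1, 5/8 + 1/4*5/8) = [5/8, 25/32)
  'a': [5/8 + 1/4*5/8, 5/8 + 1/4*7/8) = [25/32, 27/32) <- contains code 1625/2048
  'f': [5/8 + 1/4*7/8, 5/8 + 1/4*1/1) = [27/32, 7/8)
  emit 'a', narrow to [25/32, 27/32)
Step 3: interval [25/32, 27/32), width = 27/32 - 25/32 = 1/16
  'd': [25/32 + 1/16*0/1, 25/32 + 1/16*5/8) = [25/32, 105/128) <- contains code 1625/2048
  'a': [25/32 + 1/16*5/8, 25/32 + 1/16*7/8) = [105/128, 107/128)
  'f': [25/32 + 1/16*7/8, 25/32 + 1/16*1/1) = [107/128, 27/32)
  emit 'd', narrow to [25/32, 105/128)
Step 4: interval [25/32, 105/128), width = 105/128 - 25/32 = 5/128
  'd': [25/32 + 5/128*0/1, 25/32 + 5/128*5/8) = [25/32, 825/1024) <- contains code 1625/2048
  'a': [25/32 + 5/128*5/8, 25/32 + 5/128*7/8) = [825/1024, 835/1024)
  'f': [25/32 + 5/128*7/8, 25/32 + 5/128*1/1) = [835/1024, 105/128)
  emit 'd', narrow to [25/32, 825/1024)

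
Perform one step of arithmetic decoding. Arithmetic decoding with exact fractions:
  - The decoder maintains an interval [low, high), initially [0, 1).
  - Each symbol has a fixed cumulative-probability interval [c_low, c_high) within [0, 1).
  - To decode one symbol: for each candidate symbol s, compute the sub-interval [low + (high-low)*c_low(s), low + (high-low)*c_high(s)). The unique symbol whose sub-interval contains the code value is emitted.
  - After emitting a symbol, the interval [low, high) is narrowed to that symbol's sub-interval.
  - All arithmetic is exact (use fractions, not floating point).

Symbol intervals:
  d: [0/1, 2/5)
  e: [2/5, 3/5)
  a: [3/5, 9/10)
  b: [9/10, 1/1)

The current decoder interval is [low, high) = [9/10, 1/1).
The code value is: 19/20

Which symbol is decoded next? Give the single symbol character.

Answer: e

Derivation:
Interval width = high − low = 1/1 − 9/10 = 1/10
Scaled code = (code − low) / width = (19/20 − 9/10) / 1/10 = 1/2
  d: [0/1, 2/5) 
  e: [2/5, 3/5) ← scaled code falls here ✓
  a: [3/5, 9/10) 
  b: [9/10, 1/1) 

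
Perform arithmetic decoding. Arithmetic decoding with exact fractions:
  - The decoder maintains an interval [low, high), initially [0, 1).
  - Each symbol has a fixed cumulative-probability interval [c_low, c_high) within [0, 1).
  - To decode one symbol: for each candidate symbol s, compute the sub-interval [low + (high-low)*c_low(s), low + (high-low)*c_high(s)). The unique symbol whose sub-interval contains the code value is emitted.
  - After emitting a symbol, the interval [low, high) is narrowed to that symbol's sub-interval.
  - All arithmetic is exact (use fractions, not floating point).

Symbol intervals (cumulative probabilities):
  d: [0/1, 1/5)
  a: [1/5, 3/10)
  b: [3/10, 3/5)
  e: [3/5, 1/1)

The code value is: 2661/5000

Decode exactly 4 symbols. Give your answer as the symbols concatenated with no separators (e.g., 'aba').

Answer: bebb

Derivation:
Step 1: interval [0/1, 1/1), width = 1/1 - 0/1 = 1/1
  'd': [0/1 + 1/1*0/1, 0/1 + 1/1*1/5) = [0/1, 1/5)
  'a': [0/1 + 1/1*1/5, 0/1 + 1/1*3/10) = [1/5, 3/10)
  'b': [0/1 + 1/1*3/10, 0/1 + 1/1*3/5) = [3/10, 3/5) <- contains code 2661/5000
  'e': [0/1 + 1/1*3/5, 0/1 + 1/1*1/1) = [3/5, 1/1)
  emit 'b', narrow to [3/10, 3/5)
Step 2: interval [3/10, 3/5), width = 3/5 - 3/10 = 3/10
  'd': [3/10 + 3/10*0/1, 3/10 + 3/10*1/5) = [3/10, 9/25)
  'a': [3/10 + 3/10*1/5, 3/10 + 3/10*3/10) = [9/25, 39/100)
  'b': [3/10 + 3/10*3/10, 3/10 + 3/10*3/5) = [39/100, 12/25)
  'e': [3/10 + 3/10*3/5, 3/10 + 3/10*1/1) = [12/25, 3/5) <- contains code 2661/5000
  emit 'e', narrow to [12/25, 3/5)
Step 3: interval [12/25, 3/5), width = 3/5 - 12/25 = 3/25
  'd': [12/25 + 3/25*0/1, 12/25 + 3/25*1/5) = [12/25, 63/125)
  'a': [12/25 + 3/25*1/5, 12/25 + 3/25*3/10) = [63/125, 129/250)
  'b': [12/25 + 3/25*3/10, 12/25 + 3/25*3/5) = [129/250, 69/125) <- contains code 2661/5000
  'e': [12/25 + 3/25*3/5, 12/25 + 3/25*1/1) = [69/125, 3/5)
  emit 'b', narrow to [129/250, 69/125)
Step 4: interval [129/250, 69/125), width = 69/125 - 129/250 = 9/250
  'd': [129/250 + 9/250*0/1, 129/250 + 9/250*1/5) = [129/250, 327/625)
  'a': [129/250 + 9/250*1/5, 129/250 + 9/250*3/10) = [327/625, 1317/2500)
  'b': [129/250 + 9/250*3/10, 129/250 + 9/250*3/5) = [1317/2500, 336/625) <- contains code 2661/5000
  'e': [129/250 + 9/250*3/5, 129/250 + 9/250*1/1) = [336/625, 69/125)
  emit 'b', narrow to [1317/2500, 336/625)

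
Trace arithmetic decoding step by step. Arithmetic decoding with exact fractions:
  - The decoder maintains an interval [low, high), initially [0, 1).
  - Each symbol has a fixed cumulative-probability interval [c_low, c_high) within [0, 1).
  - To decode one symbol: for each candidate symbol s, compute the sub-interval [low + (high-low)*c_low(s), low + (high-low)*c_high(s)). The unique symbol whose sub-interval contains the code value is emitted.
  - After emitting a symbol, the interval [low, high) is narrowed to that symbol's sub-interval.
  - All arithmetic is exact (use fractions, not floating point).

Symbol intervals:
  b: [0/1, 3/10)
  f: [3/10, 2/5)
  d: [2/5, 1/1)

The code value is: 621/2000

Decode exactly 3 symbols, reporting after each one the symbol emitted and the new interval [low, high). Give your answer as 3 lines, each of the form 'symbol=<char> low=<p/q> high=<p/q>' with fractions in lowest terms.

Answer: symbol=f low=3/10 high=2/5
symbol=b low=3/10 high=33/100
symbol=f low=309/1000 high=39/125

Derivation:
Step 1: interval [0/1, 1/1), width = 1/1 - 0/1 = 1/1
  'b': [0/1 + 1/1*0/1, 0/1 + 1/1*3/10) = [0/1, 3/10)
  'f': [0/1 + 1/1*3/10, 0/1 + 1/1*2/5) = [3/10, 2/5) <- contains code 621/2000
  'd': [0/1 + 1/1*2/5, 0/1 + 1/1*1/1) = [2/5, 1/1)
  emit 'f', narrow to [3/10, 2/5)
Step 2: interval [3/10, 2/5), width = 2/5 - 3/10 = 1/10
  'b': [3/10 + 1/10*0/1, 3/10 + 1/10*3/10) = [3/10, 33/100) <- contains code 621/2000
  'f': [3/10 + 1/10*3/10, 3/10 + 1/10*2/5) = [33/100, 17/50)
  'd': [3/10 + 1/10*2/5, 3/10 + 1/10*1/1) = [17/50, 2/5)
  emit 'b', narrow to [3/10, 33/100)
Step 3: interval [3/10, 33/100), width = 33/100 - 3/10 = 3/100
  'b': [3/10 + 3/100*0/1, 3/10 + 3/100*3/10) = [3/10, 309/1000)
  'f': [3/10 + 3/100*3/10, 3/10 + 3/100*2/5) = [309/1000, 39/125) <- contains code 621/2000
  'd': [3/10 + 3/100*2/5, 3/10 + 3/100*1/1) = [39/125, 33/100)
  emit 'f', narrow to [309/1000, 39/125)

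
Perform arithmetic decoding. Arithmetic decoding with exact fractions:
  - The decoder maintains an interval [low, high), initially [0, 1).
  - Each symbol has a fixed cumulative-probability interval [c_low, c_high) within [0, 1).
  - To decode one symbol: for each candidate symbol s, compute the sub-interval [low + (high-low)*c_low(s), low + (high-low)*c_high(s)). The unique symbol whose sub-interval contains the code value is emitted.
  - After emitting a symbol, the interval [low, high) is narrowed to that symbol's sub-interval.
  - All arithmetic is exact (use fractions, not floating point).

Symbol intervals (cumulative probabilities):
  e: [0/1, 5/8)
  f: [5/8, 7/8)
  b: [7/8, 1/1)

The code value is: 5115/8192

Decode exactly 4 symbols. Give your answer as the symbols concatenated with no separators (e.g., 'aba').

Answer: ebbb

Derivation:
Step 1: interval [0/1, 1/1), width = 1/1 - 0/1 = 1/1
  'e': [0/1 + 1/1*0/1, 0/1 + 1/1*5/8) = [0/1, 5/8) <- contains code 5115/8192
  'f': [0/1 + 1/1*5/8, 0/1 + 1/1*7/8) = [5/8, 7/8)
  'b': [0/1 + 1/1*7/8, 0/1 + 1/1*1/1) = [7/8, 1/1)
  emit 'e', narrow to [0/1, 5/8)
Step 2: interval [0/1, 5/8), width = 5/8 - 0/1 = 5/8
  'e': [0/1 + 5/8*0/1, 0/1 + 5/8*5/8) = [0/1, 25/64)
  'f': [0/1 + 5/8*5/8, 0/1 + 5/8*7/8) = [25/64, 35/64)
  'b': [0/1 + 5/8*7/8, 0/1 + 5/8*1/1) = [35/64, 5/8) <- contains code 5115/8192
  emit 'b', narrow to [35/64, 5/8)
Step 3: interval [35/64, 5/8), width = 5/8 - 35/64 = 5/64
  'e': [35/64 + 5/64*0/1, 35/64 + 5/64*5/8) = [35/64, 305/512)
  'f': [35/64 + 5/64*5/8, 35/64 + 5/64*7/8) = [305/512, 315/512)
  'b': [35/64 + 5/64*7/8, 35/64 + 5/64*1/1) = [315/512, 5/8) <- contains code 5115/8192
  emit 'b', narrow to [315/512, 5/8)
Step 4: interval [315/512, 5/8), width = 5/8 - 315/512 = 5/512
  'e': [315/512 + 5/512*0/1, 315/512 + 5/512*5/8) = [315/512, 2545/4096)
  'f': [315/512 + 5/512*5/8, 315/512 + 5/512*7/8) = [2545/4096, 2555/4096)
  'b': [315/512 + 5/512*7/8, 315/512 + 5/512*1/1) = [2555/4096, 5/8) <- contains code 5115/8192
  emit 'b', narrow to [2555/4096, 5/8)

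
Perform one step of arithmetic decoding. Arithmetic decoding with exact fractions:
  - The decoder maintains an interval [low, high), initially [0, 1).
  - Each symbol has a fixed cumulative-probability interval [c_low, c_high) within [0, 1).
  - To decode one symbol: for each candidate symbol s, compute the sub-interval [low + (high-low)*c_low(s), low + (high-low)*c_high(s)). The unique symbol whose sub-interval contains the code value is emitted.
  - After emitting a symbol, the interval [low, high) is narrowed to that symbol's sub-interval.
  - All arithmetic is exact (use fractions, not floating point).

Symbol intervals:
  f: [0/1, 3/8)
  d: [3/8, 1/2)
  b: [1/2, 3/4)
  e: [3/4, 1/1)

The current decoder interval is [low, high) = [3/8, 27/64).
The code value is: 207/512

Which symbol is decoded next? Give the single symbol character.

Answer: b

Derivation:
Interval width = high − low = 27/64 − 3/8 = 3/64
Scaled code = (code − low) / width = (207/512 − 3/8) / 3/64 = 5/8
  f: [0/1, 3/8) 
  d: [3/8, 1/2) 
  b: [1/2, 3/4) ← scaled code falls here ✓
  e: [3/4, 1/1) 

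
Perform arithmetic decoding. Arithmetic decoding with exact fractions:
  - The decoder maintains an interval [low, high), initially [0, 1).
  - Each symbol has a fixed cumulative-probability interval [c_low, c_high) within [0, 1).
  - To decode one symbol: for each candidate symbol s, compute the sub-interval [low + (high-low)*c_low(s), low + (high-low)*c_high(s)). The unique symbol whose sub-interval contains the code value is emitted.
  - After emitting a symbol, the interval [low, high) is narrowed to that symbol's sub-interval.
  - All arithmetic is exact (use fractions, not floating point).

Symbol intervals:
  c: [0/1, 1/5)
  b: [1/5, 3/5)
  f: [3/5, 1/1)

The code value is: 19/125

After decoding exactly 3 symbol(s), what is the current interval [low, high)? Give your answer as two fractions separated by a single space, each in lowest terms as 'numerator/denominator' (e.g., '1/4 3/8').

Step 1: interval [0/1, 1/1), width = 1/1 - 0/1 = 1/1
  'c': [0/1 + 1/1*0/1, 0/1 + 1/1*1/5) = [0/1, 1/5) <- contains code 19/125
  'b': [0/1 + 1/1*1/5, 0/1 + 1/1*3/5) = [1/5, 3/5)
  'f': [0/1 + 1/1*3/5, 0/1 + 1/1*1/1) = [3/5, 1/1)
  emit 'c', narrow to [0/1, 1/5)
Step 2: interval [0/1, 1/5), width = 1/5 - 0/1 = 1/5
  'c': [0/1 + 1/5*0/1, 0/1 + 1/5*1/5) = [0/1, 1/25)
  'b': [0/1 + 1/5*1/5, 0/1 + 1/5*3/5) = [1/25, 3/25)
  'f': [0/1 + 1/5*3/5, 0/1 + 1/5*1/1) = [3/25, 1/5) <- contains code 19/125
  emit 'f', narrow to [3/25, 1/5)
Step 3: interval [3/25, 1/5), width = 1/5 - 3/25 = 2/25
  'c': [3/25 + 2/25*0/1, 3/25 + 2/25*1/5) = [3/25, 17/125)
  'b': [3/25 + 2/25*1/5, 3/25 + 2/25*3/5) = [17/125, 21/125) <- contains code 19/125
  'f': [3/25 + 2/25*3/5, 3/25 + 2/25*1/1) = [21/125, 1/5)
  emit 'b', narrow to [17/125, 21/125)

Answer: 17/125 21/125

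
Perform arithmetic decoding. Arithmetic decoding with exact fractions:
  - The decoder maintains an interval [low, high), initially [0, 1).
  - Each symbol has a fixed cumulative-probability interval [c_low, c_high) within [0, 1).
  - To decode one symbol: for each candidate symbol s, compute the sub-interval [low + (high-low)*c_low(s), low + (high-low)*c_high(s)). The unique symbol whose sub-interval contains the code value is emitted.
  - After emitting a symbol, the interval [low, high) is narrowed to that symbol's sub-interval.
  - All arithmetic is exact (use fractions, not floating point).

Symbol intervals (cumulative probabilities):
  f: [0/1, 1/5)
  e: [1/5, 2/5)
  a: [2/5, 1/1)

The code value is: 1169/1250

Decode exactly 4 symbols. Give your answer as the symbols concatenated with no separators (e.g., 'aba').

Answer: aaaa

Derivation:
Step 1: interval [0/1, 1/1), width = 1/1 - 0/1 = 1/1
  'f': [0/1 + 1/1*0/1, 0/1 + 1/1*1/5) = [0/1, 1/5)
  'e': [0/1 + 1/1*1/5, 0/1 + 1/1*2/5) = [1/5, 2/5)
  'a': [0/1 + 1/1*2/5, 0/1 + 1/1*1/1) = [2/5, 1/1) <- contains code 1169/1250
  emit 'a', narrow to [2/5, 1/1)
Step 2: interval [2/5, 1/1), width = 1/1 - 2/5 = 3/5
  'f': [2/5 + 3/5*0/1, 2/5 + 3/5*1/5) = [2/5, 13/25)
  'e': [2/5 + 3/5*1/5, 2/5 + 3/5*2/5) = [13/25, 16/25)
  'a': [2/5 + 3/5*2/5, 2/5 + 3/5*1/1) = [16/25, 1/1) <- contains code 1169/1250
  emit 'a', narrow to [16/25, 1/1)
Step 3: interval [16/25, 1/1), width = 1/1 - 16/25 = 9/25
  'f': [16/25 + 9/25*0/1, 16/25 + 9/25*1/5) = [16/25, 89/125)
  'e': [16/25 + 9/25*1/5, 16/25 + 9/25*2/5) = [89/125, 98/125)
  'a': [16/25 + 9/25*2/5, 16/25 + 9/25*1/1) = [98/125, 1/1) <- contains code 1169/1250
  emit 'a', narrow to [98/125, 1/1)
Step 4: interval [98/125, 1/1), width = 1/1 - 98/125 = 27/125
  'f': [98/125 + 27/125*0/1, 98/125 + 27/125*1/5) = [98/125, 517/625)
  'e': [98/125 + 27/125*1/5, 98/125 + 27/125*2/5) = [517/625, 544/625)
  'a': [98/125 + 27/125*2/5, 98/125 + 27/125*1/1) = [544/625, 1/1) <- contains code 1169/1250
  emit 'a', narrow to [544/625, 1/1)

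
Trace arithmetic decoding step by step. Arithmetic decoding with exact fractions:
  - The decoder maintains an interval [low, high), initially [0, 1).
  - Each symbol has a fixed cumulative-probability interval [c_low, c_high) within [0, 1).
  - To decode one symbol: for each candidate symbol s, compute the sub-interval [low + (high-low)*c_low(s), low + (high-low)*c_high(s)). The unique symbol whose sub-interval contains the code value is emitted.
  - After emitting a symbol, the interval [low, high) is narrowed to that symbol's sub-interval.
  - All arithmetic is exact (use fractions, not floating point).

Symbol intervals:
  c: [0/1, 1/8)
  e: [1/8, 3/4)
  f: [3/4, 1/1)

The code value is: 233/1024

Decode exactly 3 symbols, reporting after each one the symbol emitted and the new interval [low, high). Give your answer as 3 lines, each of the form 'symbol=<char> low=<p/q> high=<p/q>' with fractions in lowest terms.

Step 1: interval [0/1, 1/1), width = 1/1 - 0/1 = 1/1
  'c': [0/1 + 1/1*0/1, 0/1 + 1/1*1/8) = [0/1, 1/8)
  'e': [0/1 + 1/1*1/8, 0/1 + 1/1*3/4) = [1/8, 3/4) <- contains code 233/1024
  'f': [0/1 + 1/1*3/4, 0/1 + 1/1*1/1) = [3/4, 1/1)
  emit 'e', narrow to [1/8, 3/4)
Step 2: interval [1/8, 3/4), width = 3/4 - 1/8 = 5/8
  'c': [1/8 + 5/8*0/1, 1/8 + 5/8*1/8) = [1/8, 13/64)
  'e': [1/8 + 5/8*1/8, 1/8 + 5/8*3/4) = [13/64, 19/32) <- contains code 233/1024
  'f': [1/8 + 5/8*3/4, 1/8 + 5/8*1/1) = [19/32, 3/4)
  emit 'e', narrow to [13/64, 19/32)
Step 3: interval [13/64, 19/32), width = 19/32 - 13/64 = 25/64
  'c': [13/64 + 25/64*0/1, 13/64 + 25/64*1/8) = [13/64, 129/512) <- contains code 233/1024
  'e': [13/64 + 25/64*1/8, 13/64 + 25/64*3/4) = [129/512, 127/256)
  'f': [13/64 + 25/64*3/4, 13/64 + 25/64*1/1) = [127/256, 19/32)
  emit 'c', narrow to [13/64, 129/512)

Answer: symbol=e low=1/8 high=3/4
symbol=e low=13/64 high=19/32
symbol=c low=13/64 high=129/512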